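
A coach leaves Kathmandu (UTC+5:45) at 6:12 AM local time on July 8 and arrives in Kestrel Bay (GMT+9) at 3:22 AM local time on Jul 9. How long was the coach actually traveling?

Departure in UTC: 6:12 AM − 5:45 = 12:27 AM on Jul 8.
Arrival in UTC: 3:22 AM − 9:00 = 6:22 PM on Jul 8.
Elapsed = 6:22 PM − 12:27 AM = 17 hours 55 minutes.

17 hours 55 minutes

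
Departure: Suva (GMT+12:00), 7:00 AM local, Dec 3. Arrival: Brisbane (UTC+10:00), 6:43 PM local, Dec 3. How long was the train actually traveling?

13 hours 43 minutes

Brisbane is 2:00 behind Suva.
Clock-face elapsed time (ignoring zones) is 11 hours 43 minutes.
Actual elapsed = 11 hours 43 minutes + 2:00 = 13 hours 43 minutes.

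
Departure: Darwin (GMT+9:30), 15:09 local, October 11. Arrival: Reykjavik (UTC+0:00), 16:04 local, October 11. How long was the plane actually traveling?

Reykjavik is 9:30 behind Darwin.
Clock-face elapsed time (ignoring zones) is 55 minutes.
Actual elapsed = 55 minutes + 9:30 = 10 hours 25 minutes.

10 hours 25 minutes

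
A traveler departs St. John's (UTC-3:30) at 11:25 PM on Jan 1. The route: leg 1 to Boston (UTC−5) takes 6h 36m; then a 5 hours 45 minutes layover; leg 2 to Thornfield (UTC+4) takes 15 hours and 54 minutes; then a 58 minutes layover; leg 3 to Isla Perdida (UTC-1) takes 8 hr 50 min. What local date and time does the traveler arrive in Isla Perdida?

Convert departure to UTC: 11:25 PM + 3:30 = 2:55 AM UTC on Jan 2.
Add 6 hours 36 minutes leg 1 → 9:31 AM UTC.
Add 5 hours 45 minutes layover in Boston → 3:16 PM UTC.
Add 15 hours and 54 minutes leg 2 → 7:10 AM UTC (Jan 3).
Add 58 minutes layover in Thornfield → 8:08 AM UTC.
Add 8 hours and 50 minutes leg 3 → 4:58 PM UTC.
Isla Perdida is UTC−1:00, so local arrival = 4:58 PM − 1:00 = 3:58 PM on Jan 3.

3:58 PM on Jan 3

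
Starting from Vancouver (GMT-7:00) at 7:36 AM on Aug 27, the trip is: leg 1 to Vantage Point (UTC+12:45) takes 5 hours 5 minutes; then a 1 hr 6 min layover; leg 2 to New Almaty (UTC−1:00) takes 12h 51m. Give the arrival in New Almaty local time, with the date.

Convert departure to UTC: 7:36 AM + 7:00 = 2:36 PM UTC on Aug 27.
Add 5 hours 5 minutes leg 1 → 7:41 PM UTC.
Add 1 hour 6 minutes layover in Vantage Point → 8:47 PM UTC.
Add 12 hours 51 minutes leg 2 → 9:38 AM UTC (Aug 28).
New Almaty is UTC−1:00, so local arrival = 9:38 AM − 1:00 = 8:38 AM on Aug 28.

8:38 AM on August 28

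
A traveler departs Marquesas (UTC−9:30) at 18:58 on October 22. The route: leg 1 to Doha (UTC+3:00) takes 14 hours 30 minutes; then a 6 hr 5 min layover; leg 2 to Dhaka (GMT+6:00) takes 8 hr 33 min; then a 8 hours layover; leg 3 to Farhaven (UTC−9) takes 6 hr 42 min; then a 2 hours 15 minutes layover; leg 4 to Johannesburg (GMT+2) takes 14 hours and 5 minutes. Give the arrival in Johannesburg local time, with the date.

Convert departure to UTC: 18:58 + 9:30 = 04:28 UTC on Oct 23.
Add 14 hours 30 minutes leg 1 → 18:58 UTC.
Add 6 hours 5 minutes layover in Doha → 01:03 UTC (Oct 24).
Add 8 hours and 33 minutes leg 2 → 09:36 UTC.
Add 8 hours layover in Dhaka → 17:36 UTC.
Add 6 hours and 42 minutes leg 3 → 00:18 UTC (Oct 25).
Add 2 hours 15 minutes layover in Farhaven → 02:33 UTC.
Add 14 hours and 5 minutes leg 4 → 16:38 UTC.
Johannesburg is UTC+2:00, so local arrival = 16:38 + 2:00 = 18:38 on Oct 25.

18:38 on Oct 25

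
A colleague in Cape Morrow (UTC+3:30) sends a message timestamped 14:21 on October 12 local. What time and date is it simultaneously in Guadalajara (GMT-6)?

04:51 on Oct 12

Guadalajara is 9:30 behind Cape Morrow.
Shift by the zone difference: 14:21 − 9:30 = 04:51 on Oct 12 in Guadalajara.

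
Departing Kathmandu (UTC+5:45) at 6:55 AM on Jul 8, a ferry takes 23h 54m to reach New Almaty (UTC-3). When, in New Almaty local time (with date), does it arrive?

Convert departure to UTC: 6:55 AM − 5:45 = 1:10 AM UTC on Jul 8.
Add 23 hours and 54 minutes travel time → 1:04 AM UTC (Jul 9).
New Almaty is UTC−3:00, so local arrival = 1:04 AM − 3:00 = 10:04 PM on Jul 8.

10:04 PM on Jul 8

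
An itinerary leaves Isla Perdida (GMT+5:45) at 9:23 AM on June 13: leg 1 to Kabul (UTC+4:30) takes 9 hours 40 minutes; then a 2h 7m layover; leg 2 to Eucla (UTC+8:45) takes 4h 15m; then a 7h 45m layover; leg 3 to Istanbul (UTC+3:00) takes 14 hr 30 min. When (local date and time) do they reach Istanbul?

Convert departure to UTC: 9:23 AM − 5:45 = 3:38 AM UTC on Jun 13.
Add 9 hours 40 minutes leg 1 → 1:18 PM UTC.
Add 2 hours 7 minutes layover in Kabul → 3:25 PM UTC.
Add 4 hours and 15 minutes leg 2 → 7:40 PM UTC.
Add 7 hours 45 minutes layover in Eucla → 3:25 AM UTC (Jun 14).
Add 14 hours and 30 minutes leg 3 → 5:55 PM UTC.
Istanbul is UTC+3:00, so local arrival = 5:55 PM + 3:00 = 8:55 PM on Jun 14.

8:55 PM on June 14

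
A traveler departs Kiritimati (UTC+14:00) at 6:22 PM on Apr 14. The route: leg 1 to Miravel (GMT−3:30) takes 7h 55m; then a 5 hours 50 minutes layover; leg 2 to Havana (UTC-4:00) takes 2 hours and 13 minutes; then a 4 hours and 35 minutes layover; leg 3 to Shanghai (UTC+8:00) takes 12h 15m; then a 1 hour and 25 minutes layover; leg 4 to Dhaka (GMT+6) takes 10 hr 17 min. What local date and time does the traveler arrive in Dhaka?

Convert departure to UTC: 6:22 PM − 14:00 = 4:22 AM UTC on Apr 14.
Add 7 hours and 55 minutes leg 1 → 12:17 PM UTC.
Add 5 hours 50 minutes layover in Miravel → 6:07 PM UTC.
Add 2 hours 13 minutes leg 2 → 8:20 PM UTC.
Add 4 hours 35 minutes layover in Havana → 12:55 AM UTC (Apr 15).
Add 12 hours and 15 minutes leg 3 → 1:10 PM UTC.
Add 1 hour and 25 minutes layover in Shanghai → 2:35 PM UTC.
Add 10 hours and 17 minutes leg 4 → 12:52 AM UTC (Apr 16).
Dhaka is UTC+6:00, so local arrival = 12:52 AM + 6:00 = 6:52 AM on Apr 16.

6:52 AM on April 16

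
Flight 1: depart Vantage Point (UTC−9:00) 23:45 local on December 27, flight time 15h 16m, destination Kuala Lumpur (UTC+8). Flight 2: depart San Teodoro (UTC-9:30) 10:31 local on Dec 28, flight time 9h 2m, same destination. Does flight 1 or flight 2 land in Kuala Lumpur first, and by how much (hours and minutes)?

the first, by 5 hours 2 minutes

Flight 1 in UTC: 23:45 + 9:00 = 08:45 on Dec 28.
+15 hours and 16 minutes → arrive 00:01 UTC on Dec 29.
Flight 2 in UTC: 10:31 + 9:30 = 20:01 on Dec 28.
+9 hours 2 minutes → arrive 05:03 UTC on Dec 29.
Flight 1 lands earlier by 5 hours 2 minutes.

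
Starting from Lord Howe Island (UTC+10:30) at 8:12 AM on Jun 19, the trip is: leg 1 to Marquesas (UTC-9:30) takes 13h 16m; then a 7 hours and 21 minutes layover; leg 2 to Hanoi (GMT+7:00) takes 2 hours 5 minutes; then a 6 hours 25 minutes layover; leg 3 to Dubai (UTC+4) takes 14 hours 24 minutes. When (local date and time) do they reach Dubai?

9:13 PM on Jun 20

Convert departure to UTC: 8:12 AM − 10:30 = 9:42 PM UTC on Jun 18.
Add 13 hours 16 minutes leg 1 → 10:58 AM UTC (Jun 19).
Add 7 hours and 21 minutes layover in Marquesas → 6:19 PM UTC.
Add 2 hours 5 minutes leg 2 → 8:24 PM UTC.
Add 6 hours and 25 minutes layover in Hanoi → 2:49 AM UTC (Jun 20).
Add 14 hours and 24 minutes leg 3 → 5:13 PM UTC.
Dubai is UTC+4:00, so local arrival = 5:13 PM + 4:00 = 9:13 PM on Jun 20.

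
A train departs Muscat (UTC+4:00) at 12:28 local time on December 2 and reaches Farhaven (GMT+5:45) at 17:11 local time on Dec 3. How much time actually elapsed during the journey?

Departure in UTC: 12:28 − 4:00 = 08:28 on Dec 2.
Arrival in UTC: 17:11 − 5:45 = 11:26 on Dec 3.
Elapsed = 11:26 − 08:28 (+1 day) = 26 hours 58 minutes.

26 hours 58 minutes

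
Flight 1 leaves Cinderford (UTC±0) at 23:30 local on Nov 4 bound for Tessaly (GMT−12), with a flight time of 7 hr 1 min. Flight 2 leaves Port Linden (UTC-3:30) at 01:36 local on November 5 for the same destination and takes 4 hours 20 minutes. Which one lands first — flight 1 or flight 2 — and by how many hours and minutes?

the first, by 2 hours 55 minutes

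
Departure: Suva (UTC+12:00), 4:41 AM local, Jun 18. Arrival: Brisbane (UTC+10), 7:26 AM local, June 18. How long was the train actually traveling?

Brisbane is 2:00 behind Suva.
Clock-face elapsed time (ignoring zones) is 2 hours 45 minutes.
Actual elapsed = 2 hours 45 minutes + 2:00 = 4 hours 45 minutes.

4 hours 45 minutes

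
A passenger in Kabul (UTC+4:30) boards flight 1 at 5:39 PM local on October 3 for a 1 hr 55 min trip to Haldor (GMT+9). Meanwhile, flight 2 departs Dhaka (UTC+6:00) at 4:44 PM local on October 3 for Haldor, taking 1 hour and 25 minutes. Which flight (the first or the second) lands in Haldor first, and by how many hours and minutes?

Flight 1 in UTC: 5:39 PM − 4:30 = 1:09 PM on Oct 3.
+1 hour 55 minutes → arrive 3:04 PM UTC on Oct 3.
Flight 2 in UTC: 4:44 PM − 6:00 = 10:44 AM on Oct 3.
+1 hour and 25 minutes → arrive 12:09 PM UTC on Oct 3.
Flight 2 lands earlier by 2 hours 55 minutes.

the second, by 2 hours 55 minutes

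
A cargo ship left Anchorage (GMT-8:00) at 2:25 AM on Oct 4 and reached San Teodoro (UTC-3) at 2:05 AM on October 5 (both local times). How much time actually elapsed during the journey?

18 hours 40 minutes

Departure in UTC: 2:25 AM + 8:00 = 10:25 AM on Oct 4.
Arrival in UTC: 2:05 AM + 3:00 = 5:05 AM on Oct 5.
Elapsed = 5:05 AM − 10:25 AM (+1 day) = 18 hours 40 minutes.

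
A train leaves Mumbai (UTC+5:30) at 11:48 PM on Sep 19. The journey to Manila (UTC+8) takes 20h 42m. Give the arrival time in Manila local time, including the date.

Manila is 2:30 ahead of Mumbai.
After 20 hours 42 minutes it is 8:30 PM (Sep 20) in Mumbai.
Shift by the zone difference: 8:30 PM + 2:30 = 11:00 PM on Sep 20 in Manila.

11:00 PM on September 20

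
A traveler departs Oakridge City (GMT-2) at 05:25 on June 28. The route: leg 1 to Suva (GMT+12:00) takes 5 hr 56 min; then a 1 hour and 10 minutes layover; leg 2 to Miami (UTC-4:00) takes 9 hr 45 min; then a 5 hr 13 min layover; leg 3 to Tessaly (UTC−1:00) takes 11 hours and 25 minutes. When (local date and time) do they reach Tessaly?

15:54 on June 29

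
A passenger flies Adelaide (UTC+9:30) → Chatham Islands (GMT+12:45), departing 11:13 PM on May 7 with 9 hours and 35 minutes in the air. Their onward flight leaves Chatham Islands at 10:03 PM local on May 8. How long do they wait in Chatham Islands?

10 hours

Convert departure to UTC: 11:13 PM − 9:30 = 1:43 PM UTC on May 7.
Add 9 hours and 35 minutes flight time → 11:18 PM UTC.
Chatham Islands is UTC+12:45, so local arrival = 11:18 PM + 12:45 = 12:03 PM on May 8.
Layover = 10:03 PM − 12:03 PM = 10 hours.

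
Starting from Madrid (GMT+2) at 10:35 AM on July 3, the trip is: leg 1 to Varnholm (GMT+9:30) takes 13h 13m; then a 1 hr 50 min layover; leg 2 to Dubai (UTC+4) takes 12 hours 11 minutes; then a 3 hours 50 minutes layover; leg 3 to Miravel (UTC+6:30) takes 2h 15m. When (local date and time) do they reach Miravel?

Convert departure to UTC: 10:35 AM − 2:00 = 8:35 AM UTC on Jul 3.
Add 13 hours 13 minutes leg 1 → 9:48 PM UTC.
Add 1 hour 50 minutes layover in Varnholm → 11:38 PM UTC.
Add 12 hours and 11 minutes leg 2 → 11:49 AM UTC (Jul 4).
Add 3 hours 50 minutes layover in Dubai → 3:39 PM UTC.
Add 2 hours 15 minutes leg 3 → 5:54 PM UTC.
Miravel is UTC+6:30, so local arrival = 5:54 PM + 6:30 = 12:24 AM on Jul 5.

12:24 AM on July 5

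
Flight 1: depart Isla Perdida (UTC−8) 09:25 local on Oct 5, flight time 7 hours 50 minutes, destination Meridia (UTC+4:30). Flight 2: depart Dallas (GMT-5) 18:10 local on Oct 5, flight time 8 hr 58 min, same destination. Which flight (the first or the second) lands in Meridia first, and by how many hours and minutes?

Flight 1 in UTC: 09:25 + 8:00 = 17:25 on Oct 5.
+7 hours 50 minutes → arrive 01:15 UTC on Oct 6.
Flight 2 in UTC: 18:10 + 5:00 = 23:10 on Oct 5.
+8 hours 58 minutes → arrive 08:08 UTC on Oct 6.
Flight 1 lands earlier by 6 hours 53 minutes.

the first, by 6 hours 53 minutes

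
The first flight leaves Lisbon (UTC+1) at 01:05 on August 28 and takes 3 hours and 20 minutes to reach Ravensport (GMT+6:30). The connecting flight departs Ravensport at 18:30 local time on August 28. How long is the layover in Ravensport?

8 hours 35 minutes

Convert departure to UTC: 01:05 − 1:00 = 00:05 UTC on Aug 28.
Add 3 hours and 20 minutes flight time → 03:25 UTC.
Ravensport is UTC+6:30, so local arrival = 03:25 + 6:30 = 09:55 on Aug 28.
Layover = 18:30 − 09:55 = 8 hours 35 minutes.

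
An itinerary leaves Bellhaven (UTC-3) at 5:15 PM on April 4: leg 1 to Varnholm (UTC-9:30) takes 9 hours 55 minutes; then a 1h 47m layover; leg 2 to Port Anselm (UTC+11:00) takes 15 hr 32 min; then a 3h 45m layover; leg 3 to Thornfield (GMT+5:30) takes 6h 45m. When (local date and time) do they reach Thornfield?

3:29 PM on April 6

Convert departure to UTC: 5:15 PM + 3:00 = 8:15 PM UTC on Apr 4.
Add 9 hours and 55 minutes leg 1 → 6:10 AM UTC (Apr 5).
Add 1 hour 47 minutes layover in Varnholm → 7:57 AM UTC.
Add 15 hours and 32 minutes leg 2 → 11:29 PM UTC.
Add 3 hours 45 minutes layover in Port Anselm → 3:14 AM UTC (Apr 6).
Add 6 hours and 45 minutes leg 3 → 9:59 AM UTC.
Thornfield is UTC+5:30, so local arrival = 9:59 AM + 5:30 = 3:29 PM on Apr 6.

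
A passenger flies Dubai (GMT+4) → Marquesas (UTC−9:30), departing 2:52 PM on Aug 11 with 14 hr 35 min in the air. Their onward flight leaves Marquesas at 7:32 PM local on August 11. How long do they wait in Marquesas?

3 hours 35 minutes

Convert departure to UTC: 2:52 PM − 4:00 = 10:52 AM UTC on Aug 11.
Add 14 hours 35 minutes flight time → 1:27 AM UTC (Aug 12).
Marquesas is UTC−9:30, so local arrival = 1:27 AM − 9:30 = 3:57 PM on Aug 11.
Layover = 7:32 PM − 3:57 PM = 3 hours 35 minutes.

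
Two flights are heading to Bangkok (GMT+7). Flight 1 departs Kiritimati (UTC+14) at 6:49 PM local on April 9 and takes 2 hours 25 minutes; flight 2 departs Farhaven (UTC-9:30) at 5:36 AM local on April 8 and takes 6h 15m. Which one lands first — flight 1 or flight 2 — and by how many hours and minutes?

Flight 1 in UTC: 6:49 PM − 14:00 = 4:49 AM on Apr 9.
+2 hours 25 minutes → arrive 7:14 AM UTC on Apr 9.
Flight 2 in UTC: 5:36 AM + 9:30 = 3:06 PM on Apr 8.
+6 hours and 15 minutes → arrive 9:21 PM UTC on Apr 8.
Flight 2 lands earlier by 9 hours 53 minutes.

the second, by 9 hours 53 minutes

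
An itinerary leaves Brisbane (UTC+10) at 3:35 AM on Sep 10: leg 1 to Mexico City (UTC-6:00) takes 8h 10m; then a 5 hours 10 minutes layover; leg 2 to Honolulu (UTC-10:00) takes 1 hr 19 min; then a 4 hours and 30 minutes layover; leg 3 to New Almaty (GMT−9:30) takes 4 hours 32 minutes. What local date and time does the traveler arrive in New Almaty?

7:46 AM on September 10

Convert departure to UTC: 3:35 AM − 10:00 = 5:35 PM UTC on Sep 9.
Add 8 hours 10 minutes leg 1 → 1:45 AM UTC (Sep 10).
Add 5 hours 10 minutes layover in Mexico City → 6:55 AM UTC.
Add 1 hour 19 minutes leg 2 → 8:14 AM UTC.
Add 4 hours 30 minutes layover in Honolulu → 12:44 PM UTC.
Add 4 hours 32 minutes leg 3 → 5:16 PM UTC.
New Almaty is UTC−9:30, so local arrival = 5:16 PM − 9:30 = 7:46 AM on Sep 10.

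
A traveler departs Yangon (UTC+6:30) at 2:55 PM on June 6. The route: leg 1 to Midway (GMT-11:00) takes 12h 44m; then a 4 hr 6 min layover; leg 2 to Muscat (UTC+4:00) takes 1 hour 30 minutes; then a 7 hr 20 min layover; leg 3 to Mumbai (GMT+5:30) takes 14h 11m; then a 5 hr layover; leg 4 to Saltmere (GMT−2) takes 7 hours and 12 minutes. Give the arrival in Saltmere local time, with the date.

Convert departure to UTC: 2:55 PM − 6:30 = 8:25 AM UTC on Jun 6.
Add 12 hours 44 minutes leg 1 → 9:09 PM UTC.
Add 4 hours 6 minutes layover in Midway → 1:15 AM UTC (Jun 7).
Add 1 hour 30 minutes leg 2 → 2:45 AM UTC.
Add 7 hours and 20 minutes layover in Muscat → 10:05 AM UTC.
Add 14 hours 11 minutes leg 3 → 12:16 AM UTC (Jun 8).
Add 5 hours layover in Mumbai → 5:16 AM UTC.
Add 7 hours and 12 minutes leg 4 → 12:28 PM UTC.
Saltmere is UTC−2:00, so local arrival = 12:28 PM − 2:00 = 10:28 AM on Jun 8.

10:28 AM on June 8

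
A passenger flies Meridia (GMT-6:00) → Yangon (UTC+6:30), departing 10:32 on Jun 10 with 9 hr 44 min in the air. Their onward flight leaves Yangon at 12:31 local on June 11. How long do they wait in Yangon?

Convert departure to UTC: 10:32 + 6:00 = 16:32 UTC on Jun 10.
Add 9 hours 44 minutes flight time → 02:16 UTC (Jun 11).
Yangon is UTC+6:30, so local arrival = 02:16 + 6:30 = 08:46 on Jun 11.
Layover = 12:31 − 08:46 = 3 hours 45 minutes.

3 hours 45 minutes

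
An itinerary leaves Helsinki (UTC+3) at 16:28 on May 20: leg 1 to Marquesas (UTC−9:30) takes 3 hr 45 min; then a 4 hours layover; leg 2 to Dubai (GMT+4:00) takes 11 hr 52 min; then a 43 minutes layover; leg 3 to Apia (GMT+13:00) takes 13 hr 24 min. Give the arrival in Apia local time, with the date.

12:12 on May 22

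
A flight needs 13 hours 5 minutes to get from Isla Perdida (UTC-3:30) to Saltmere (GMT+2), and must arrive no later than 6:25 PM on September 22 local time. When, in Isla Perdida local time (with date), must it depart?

11:50 PM on Sep 21

Target arrival in UTC: 6:25 PM − 2:00 = 4:25 PM on Sep 22.
Subtract 13 hours and 5 minutes → departure 3:20 AM UTC on Sep 22.
Isla Perdida is UTC−3:30: 3:20 AM − 3:30 = 11:50 PM on Sep 21.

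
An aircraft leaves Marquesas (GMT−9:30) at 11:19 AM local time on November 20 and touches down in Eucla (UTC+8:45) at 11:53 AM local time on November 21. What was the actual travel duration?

6 hours 19 minutes

Departure in UTC: 11:19 AM + 9:30 = 8:49 PM on Nov 20.
Arrival in UTC: 11:53 AM − 8:45 = 3:08 AM on Nov 21.
Elapsed = 3:08 AM − 8:49 PM (+1 day) = 6 hours 19 minutes.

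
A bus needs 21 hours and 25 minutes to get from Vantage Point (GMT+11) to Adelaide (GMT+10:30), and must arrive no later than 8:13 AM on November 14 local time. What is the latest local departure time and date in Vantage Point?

11:18 AM on November 13

Target arrival in UTC: 8:13 AM − 10:30 = 9:43 PM on Nov 13.
Subtract 21 hours 25 minutes → departure 12:18 AM UTC on Nov 13.
Vantage Point is UTC+11:00: 12:18 AM + 11:00 = 11:18 AM on Nov 13.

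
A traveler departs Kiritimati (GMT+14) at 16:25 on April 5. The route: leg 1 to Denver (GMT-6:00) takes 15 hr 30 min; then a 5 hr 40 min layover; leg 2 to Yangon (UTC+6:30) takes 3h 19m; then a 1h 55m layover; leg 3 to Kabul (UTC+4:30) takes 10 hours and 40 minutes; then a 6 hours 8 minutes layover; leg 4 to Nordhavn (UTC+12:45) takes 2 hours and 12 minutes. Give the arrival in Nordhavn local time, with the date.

12:34 on April 7

Convert departure to UTC: 16:25 − 14:00 = 02:25 UTC on Apr 5.
Add 15 hours and 30 minutes leg 1 → 17:55 UTC.
Add 5 hours and 40 minutes layover in Denver → 23:35 UTC.
Add 3 hours and 19 minutes leg 2 → 02:54 UTC (Apr 6).
Add 1 hour and 55 minutes layover in Yangon → 04:49 UTC.
Add 10 hours 40 minutes leg 3 → 15:29 UTC.
Add 6 hours 8 minutes layover in Kabul → 21:37 UTC.
Add 2 hours and 12 minutes leg 4 → 23:49 UTC.
Nordhavn is UTC+12:45, so local arrival = 23:49 + 12:45 = 12:34 on Apr 7.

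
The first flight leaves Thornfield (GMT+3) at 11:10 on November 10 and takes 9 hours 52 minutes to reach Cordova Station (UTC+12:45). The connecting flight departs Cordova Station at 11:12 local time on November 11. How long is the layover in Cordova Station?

4 hours 25 minutes

Convert departure to UTC: 11:10 − 3:00 = 08:10 UTC on Nov 10.
Add 9 hours 52 minutes flight time → 18:02 UTC.
Cordova Station is UTC+12:45, so local arrival = 18:02 + 12:45 = 06:47 on Nov 11.
Layover = 11:12 − 06:47 = 4 hours 25 minutes.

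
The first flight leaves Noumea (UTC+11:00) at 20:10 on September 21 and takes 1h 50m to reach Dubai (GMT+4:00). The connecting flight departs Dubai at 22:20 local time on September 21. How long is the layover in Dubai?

Convert departure to UTC: 20:10 − 11:00 = 09:10 UTC on Sep 21.
Add 1 hour 50 minutes flight time → 11:00 UTC.
Dubai is UTC+4:00, so local arrival = 11:00 + 4:00 = 15:00 on Sep 21.
Layover = 22:20 − 15:00 = 7 hours 20 minutes.

7 hours 20 minutes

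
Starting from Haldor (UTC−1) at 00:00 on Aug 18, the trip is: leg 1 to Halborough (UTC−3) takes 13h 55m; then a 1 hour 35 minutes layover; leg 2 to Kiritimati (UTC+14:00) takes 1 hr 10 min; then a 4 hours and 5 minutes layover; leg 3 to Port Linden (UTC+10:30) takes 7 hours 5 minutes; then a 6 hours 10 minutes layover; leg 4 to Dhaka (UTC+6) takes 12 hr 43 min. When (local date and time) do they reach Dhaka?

05:43 on August 20

Convert departure to UTC: 00:00 + 1:00 = 01:00 UTC on Aug 18.
Add 13 hours and 55 minutes leg 1 → 14:55 UTC.
Add 1 hour and 35 minutes layover in Halborough → 16:30 UTC.
Add 1 hour 10 minutes leg 2 → 17:40 UTC.
Add 4 hours and 5 minutes layover in Kiritimati → 21:45 UTC.
Add 7 hours 5 minutes leg 3 → 04:50 UTC (Aug 19).
Add 6 hours and 10 minutes layover in Port Linden → 11:00 UTC.
Add 12 hours and 43 minutes leg 4 → 23:43 UTC.
Dhaka is UTC+6:00, so local arrival = 23:43 + 6:00 = 05:43 on Aug 20.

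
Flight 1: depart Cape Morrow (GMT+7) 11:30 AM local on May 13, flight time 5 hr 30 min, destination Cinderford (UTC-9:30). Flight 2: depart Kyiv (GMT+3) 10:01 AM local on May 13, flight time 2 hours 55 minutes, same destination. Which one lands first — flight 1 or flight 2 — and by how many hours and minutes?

the second, by 4 minutes

Flight 1 in UTC: 11:30 AM − 7:00 = 4:30 AM on May 13.
+5 hours and 30 minutes → arrive 10:00 AM UTC on May 13.
Flight 2 in UTC: 10:01 AM − 3:00 = 7:01 AM on May 13.
+2 hours and 55 minutes → arrive 9:56 AM UTC on May 13.
Flight 2 lands earlier by 4 minutes.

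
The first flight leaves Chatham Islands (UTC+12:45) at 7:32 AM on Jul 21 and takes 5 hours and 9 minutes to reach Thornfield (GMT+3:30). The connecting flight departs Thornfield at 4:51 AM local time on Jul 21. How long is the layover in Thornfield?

Convert departure to UTC: 7:32 AM − 12:45 = 6:47 PM UTC on Jul 20.
Add 5 hours 9 minutes flight time → 11:56 PM UTC.
Thornfield is UTC+3:30, so local arrival = 11:56 PM + 3:30 = 3:26 AM on Jul 21.
Layover = 4:51 AM − 3:26 AM = 1 hour 25 minutes.

1 hour 25 minutes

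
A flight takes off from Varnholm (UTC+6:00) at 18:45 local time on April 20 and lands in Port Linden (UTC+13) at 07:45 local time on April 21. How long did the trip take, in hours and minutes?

Port Linden is 7:00 ahead of Varnholm.
Clock-face elapsed time (ignoring zones) is 13 hours.
Actual elapsed = 13 hours − 7:00 = 6 hours.

6 hours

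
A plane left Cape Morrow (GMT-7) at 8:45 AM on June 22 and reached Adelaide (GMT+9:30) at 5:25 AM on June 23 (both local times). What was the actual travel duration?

Departure in UTC: 8:45 AM + 7:00 = 3:45 PM on Jun 22.
Arrival in UTC: 5:25 AM − 9:30 = 7:55 PM on Jun 22.
Elapsed = 7:55 PM − 3:45 PM = 4 hours 10 minutes.

4 hours 10 minutes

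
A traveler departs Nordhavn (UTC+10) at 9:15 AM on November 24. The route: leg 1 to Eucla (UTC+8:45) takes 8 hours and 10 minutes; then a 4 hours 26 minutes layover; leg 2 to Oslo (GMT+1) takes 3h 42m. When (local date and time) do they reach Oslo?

4:33 PM on November 24

Convert departure to UTC: 9:15 AM − 10:00 = 11:15 PM UTC on Nov 23.
Add 8 hours and 10 minutes leg 1 → 7:25 AM UTC (Nov 24).
Add 4 hours 26 minutes layover in Eucla → 11:51 AM UTC.
Add 3 hours and 42 minutes leg 2 → 3:33 PM UTC.
Oslo is UTC+1:00, so local arrival = 3:33 PM + 1:00 = 4:33 PM on Nov 24.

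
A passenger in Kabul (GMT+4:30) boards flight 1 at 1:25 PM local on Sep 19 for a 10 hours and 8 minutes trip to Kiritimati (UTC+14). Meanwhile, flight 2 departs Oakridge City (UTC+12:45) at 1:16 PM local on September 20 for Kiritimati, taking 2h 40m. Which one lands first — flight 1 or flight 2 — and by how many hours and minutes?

Flight 1 in UTC: 1:25 PM − 4:30 = 8:55 AM on Sep 19.
+10 hours 8 minutes → arrive 7:03 PM UTC on Sep 19.
Flight 2 in UTC: 1:16 PM − 12:45 = 12:31 AM on Sep 20.
+2 hours 40 minutes → arrive 3:11 AM UTC on Sep 20.
Flight 1 lands earlier by 8 hours 8 minutes.

the first, by 8 hours 8 minutes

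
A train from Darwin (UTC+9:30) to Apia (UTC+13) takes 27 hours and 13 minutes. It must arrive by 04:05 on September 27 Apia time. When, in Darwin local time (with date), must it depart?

Target arrival in UTC: 04:05 − 13:00 = 15:05 on Sep 26.
Subtract 27 hours and 13 minutes → departure 11:52 UTC on Sep 25.
Darwin is UTC+9:30: 11:52 + 9:30 = 21:22 on Sep 25.

21:22 on September 25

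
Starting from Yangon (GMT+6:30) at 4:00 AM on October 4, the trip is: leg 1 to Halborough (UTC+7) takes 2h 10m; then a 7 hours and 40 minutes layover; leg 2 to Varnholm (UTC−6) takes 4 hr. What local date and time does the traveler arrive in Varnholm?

5:20 AM on October 4

Convert departure to UTC: 4:00 AM − 6:30 = 9:30 PM UTC on Oct 3.
Add 2 hours and 10 minutes leg 1 → 11:40 PM UTC.
Add 7 hours and 40 minutes layover in Halborough → 7:20 AM UTC (Oct 4).
Add 4 hours leg 2 → 11:20 AM UTC.
Varnholm is UTC−6:00, so local arrival = 11:20 AM − 6:00 = 5:20 AM on Oct 4.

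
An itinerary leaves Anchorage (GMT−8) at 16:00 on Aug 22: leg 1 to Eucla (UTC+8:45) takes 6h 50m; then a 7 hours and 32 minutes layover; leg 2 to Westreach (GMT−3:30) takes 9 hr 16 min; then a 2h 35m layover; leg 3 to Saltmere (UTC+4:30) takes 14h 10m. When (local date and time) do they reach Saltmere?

20:53 on August 24

Convert departure to UTC: 16:00 + 8:00 = 00:00 UTC on Aug 23.
Add 6 hours 50 minutes leg 1 → 06:50 UTC.
Add 7 hours 32 minutes layover in Eucla → 14:22 UTC.
Add 9 hours 16 minutes leg 2 → 23:38 UTC.
Add 2 hours and 35 minutes layover in Westreach → 02:13 UTC (Aug 24).
Add 14 hours 10 minutes leg 3 → 16:23 UTC.
Saltmere is UTC+4:30, so local arrival = 16:23 + 4:30 = 20:53 on Aug 24.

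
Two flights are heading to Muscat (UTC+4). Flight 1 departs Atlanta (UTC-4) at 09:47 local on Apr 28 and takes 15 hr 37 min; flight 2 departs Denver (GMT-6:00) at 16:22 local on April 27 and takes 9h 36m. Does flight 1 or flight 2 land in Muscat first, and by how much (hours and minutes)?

the second, by 21 hours 26 minutes

Flight 1 in UTC: 09:47 + 4:00 = 13:47 on Apr 28.
+15 hours and 37 minutes → arrive 05:24 UTC on Apr 29.
Flight 2 in UTC: 16:22 + 6:00 = 22:22 on Apr 27.
+9 hours and 36 minutes → arrive 07:58 UTC on Apr 28.
Flight 2 lands earlier by 21 hours 26 minutes.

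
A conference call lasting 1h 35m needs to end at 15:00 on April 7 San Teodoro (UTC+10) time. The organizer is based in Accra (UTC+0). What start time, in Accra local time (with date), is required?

03:25 on April 7

Target end time in UTC: 15:00 − 10:00 = 05:00 on Apr 7.
Subtract 1 hour 35 minutes → start 03:25 UTC on Apr 7.
Accra is UTC+0, so start is 03:25 on Apr 7.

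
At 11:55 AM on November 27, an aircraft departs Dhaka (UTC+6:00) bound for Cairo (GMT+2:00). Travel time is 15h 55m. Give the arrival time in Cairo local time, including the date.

Convert departure to UTC: 11:55 AM − 6:00 = 5:55 AM UTC on Nov 27.
Add 15 hours and 55 minutes travel time → 9:50 PM UTC.
Cairo is UTC+2:00, so local arrival = 9:50 PM + 2:00 = 11:50 PM on Nov 27.

11:50 PM on Nov 27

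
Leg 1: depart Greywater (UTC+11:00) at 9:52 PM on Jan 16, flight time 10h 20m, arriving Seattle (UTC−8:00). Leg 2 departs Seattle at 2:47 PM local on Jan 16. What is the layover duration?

1 hour 35 minutes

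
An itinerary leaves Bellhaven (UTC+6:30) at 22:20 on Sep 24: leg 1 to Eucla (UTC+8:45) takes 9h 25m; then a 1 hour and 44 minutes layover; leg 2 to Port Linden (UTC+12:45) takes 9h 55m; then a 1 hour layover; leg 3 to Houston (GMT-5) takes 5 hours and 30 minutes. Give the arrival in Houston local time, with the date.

Convert departure to UTC: 22:20 − 6:30 = 15:50 UTC on Sep 24.
Add 9 hours and 25 minutes leg 1 → 01:15 UTC (Sep 25).
Add 1 hour 44 minutes layover in Eucla → 02:59 UTC.
Add 9 hours 55 minutes leg 2 → 12:54 UTC.
Add 1 hour layover in Port Linden → 13:54 UTC.
Add 5 hours and 30 minutes leg 3 → 19:24 UTC.
Houston is UTC−5:00, so local arrival = 19:24 − 5:00 = 14:24 on Sep 25.

14:24 on September 25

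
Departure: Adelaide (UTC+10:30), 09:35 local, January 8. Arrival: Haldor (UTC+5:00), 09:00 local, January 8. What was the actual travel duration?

Departure in UTC: 09:35 − 10:30 = 23:05 on Jan 7.
Arrival in UTC: 09:00 − 5:00 = 04:00 on Jan 8.
Elapsed = 04:00 − 23:05 (+1 day) = 4 hours 55 minutes.

4 hours 55 minutes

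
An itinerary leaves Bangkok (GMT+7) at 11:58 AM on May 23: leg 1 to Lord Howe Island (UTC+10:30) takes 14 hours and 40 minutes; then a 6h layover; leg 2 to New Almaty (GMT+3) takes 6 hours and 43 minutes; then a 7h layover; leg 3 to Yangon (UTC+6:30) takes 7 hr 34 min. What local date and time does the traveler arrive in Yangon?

Convert departure to UTC: 11:58 AM − 7:00 = 4:58 AM UTC on May 23.
Add 14 hours 40 minutes leg 1 → 7:38 PM UTC.
Add 6 hours layover in Lord Howe Island → 1:38 AM UTC (May 24).
Add 6 hours 43 minutes leg 2 → 8:21 AM UTC.
Add 7 hours layover in New Almaty → 3:21 PM UTC.
Add 7 hours 34 minutes leg 3 → 10:55 PM UTC.
Yangon is UTC+6:30, so local arrival = 10:55 PM + 6:30 = 5:25 AM on May 25.

5:25 AM on May 25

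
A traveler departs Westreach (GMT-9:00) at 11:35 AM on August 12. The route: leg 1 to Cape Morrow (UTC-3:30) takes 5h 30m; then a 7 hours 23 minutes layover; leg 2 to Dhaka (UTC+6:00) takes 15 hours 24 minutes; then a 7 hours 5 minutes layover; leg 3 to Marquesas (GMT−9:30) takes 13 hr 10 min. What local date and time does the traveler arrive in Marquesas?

Convert departure to UTC: 11:35 AM + 9:00 = 8:35 PM UTC on Aug 12.
Add 5 hours and 30 minutes leg 1 → 2:05 AM UTC (Aug 13).
Add 7 hours and 23 minutes layover in Cape Morrow → 9:28 AM UTC.
Add 15 hours 24 minutes leg 2 → 12:52 AM UTC (Aug 14).
Add 7 hours 5 minutes layover in Dhaka → 7:57 AM UTC.
Add 13 hours 10 minutes leg 3 → 9:07 PM UTC.
Marquesas is UTC−9:30, so local arrival = 9:07 PM − 9:30 = 11:37 AM on Aug 14.

11:37 AM on August 14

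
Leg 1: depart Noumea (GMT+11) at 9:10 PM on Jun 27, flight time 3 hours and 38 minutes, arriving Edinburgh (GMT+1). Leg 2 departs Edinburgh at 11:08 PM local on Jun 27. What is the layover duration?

8 hours 20 minutes

Convert departure to UTC: 9:10 PM − 11:00 = 10:10 AM UTC on Jun 27.
Add 3 hours 38 minutes flight time → 1:48 PM UTC.
Edinburgh is UTC+1:00, so local arrival = 1:48 PM + 1:00 = 2:48 PM on Jun 27.
Layover = 11:08 PM − 2:48 PM = 8 hours 20 minutes.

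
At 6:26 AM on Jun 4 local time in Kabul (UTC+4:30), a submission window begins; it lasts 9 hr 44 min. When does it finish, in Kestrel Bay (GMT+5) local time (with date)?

Kestrel Bay is 0:30 ahead of Kabul.
After 9 hours 44 minutes it is 4:10 PM in Kabul.
Shift by the zone difference: 4:10 PM + 0:30 = 4:40 PM on Jun 4 in Kestrel Bay.

4:40 PM on June 4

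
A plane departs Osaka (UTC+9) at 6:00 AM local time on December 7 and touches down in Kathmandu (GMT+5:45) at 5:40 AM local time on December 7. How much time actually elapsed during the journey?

2 hours 55 minutes

Kathmandu is 3:15 behind Osaka.
Clock-face elapsed time (ignoring zones) is −20 minutes.
Actual elapsed = −20 minutes + 3:15 = 2 hours 55 minutes.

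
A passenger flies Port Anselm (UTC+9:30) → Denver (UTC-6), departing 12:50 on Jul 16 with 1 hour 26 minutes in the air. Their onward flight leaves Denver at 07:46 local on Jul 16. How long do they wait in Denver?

Convert departure to UTC: 12:50 − 9:30 = 03:20 UTC on Jul 16.
Add 1 hour and 26 minutes flight time → 04:46 UTC.
Denver is UTC−6:00, so local arrival = 04:46 − 6:00 = 22:46 on Jul 15.
Layover = 07:46 − 22:46 (+1 day) = 9 hours.

9 hours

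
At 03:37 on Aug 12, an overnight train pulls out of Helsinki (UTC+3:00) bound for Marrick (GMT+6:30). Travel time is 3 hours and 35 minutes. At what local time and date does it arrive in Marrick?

Convert departure to UTC: 03:37 − 3:00 = 00:37 UTC on Aug 12.
Add 3 hours and 35 minutes travel time → 04:12 UTC.
Marrick is UTC+6:30, so local arrival = 04:12 + 6:30 = 10:42 on Aug 12.

10:42 on Aug 12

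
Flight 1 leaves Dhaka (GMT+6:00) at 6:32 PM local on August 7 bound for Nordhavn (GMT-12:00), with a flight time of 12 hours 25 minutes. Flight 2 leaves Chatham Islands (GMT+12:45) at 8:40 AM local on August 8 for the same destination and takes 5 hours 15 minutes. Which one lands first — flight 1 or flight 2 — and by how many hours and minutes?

the first, by 13 minutes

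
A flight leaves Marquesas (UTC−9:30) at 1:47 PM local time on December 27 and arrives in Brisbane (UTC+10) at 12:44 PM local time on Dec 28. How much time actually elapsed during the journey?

3 hours 27 minutes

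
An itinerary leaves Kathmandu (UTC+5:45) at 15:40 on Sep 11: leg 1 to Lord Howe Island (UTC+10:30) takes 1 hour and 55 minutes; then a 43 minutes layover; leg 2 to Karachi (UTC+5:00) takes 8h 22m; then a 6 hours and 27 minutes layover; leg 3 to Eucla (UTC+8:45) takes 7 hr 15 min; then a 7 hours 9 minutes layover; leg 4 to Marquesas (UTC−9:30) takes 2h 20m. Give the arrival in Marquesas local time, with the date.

Convert departure to UTC: 15:40 − 5:45 = 09:55 UTC on Sep 11.
Add 1 hour and 55 minutes leg 1 → 11:50 UTC.
Add 43 minutes layover in Lord Howe Island → 12:33 UTC.
Add 8 hours and 22 minutes leg 2 → 20:55 UTC.
Add 6 hours and 27 minutes layover in Karachi → 03:22 UTC (Sep 12).
Add 7 hours and 15 minutes leg 3 → 10:37 UTC.
Add 7 hours 9 minutes layover in Eucla → 17:46 UTC.
Add 2 hours 20 minutes leg 4 → 20:06 UTC.
Marquesas is UTC−9:30, so local arrival = 20:06 − 9:30 = 10:36 on Sep 12.

10:36 on September 12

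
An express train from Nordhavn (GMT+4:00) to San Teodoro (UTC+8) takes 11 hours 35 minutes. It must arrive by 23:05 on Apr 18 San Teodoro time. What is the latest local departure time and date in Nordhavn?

07:30 on April 18

Target arrival in UTC: 23:05 − 8:00 = 15:05 on Apr 18.
Subtract 11 hours and 35 minutes → departure 03:30 UTC on Apr 18.
Nordhavn is UTC+4:00: 03:30 + 4:00 = 07:30 on Apr 18.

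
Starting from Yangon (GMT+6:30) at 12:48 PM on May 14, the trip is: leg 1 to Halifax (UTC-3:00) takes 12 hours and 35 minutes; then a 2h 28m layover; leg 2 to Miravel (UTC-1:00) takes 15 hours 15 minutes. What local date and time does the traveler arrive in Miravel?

11:36 AM on May 15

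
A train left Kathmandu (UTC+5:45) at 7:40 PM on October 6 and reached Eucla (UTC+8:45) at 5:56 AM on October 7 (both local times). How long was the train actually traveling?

Departure in UTC: 7:40 PM − 5:45 = 1:55 PM on Oct 6.
Arrival in UTC: 5:56 AM − 8:45 = 9:11 PM on Oct 6.
Elapsed = 9:11 PM − 1:55 PM = 7 hours 16 minutes.

7 hours 16 minutes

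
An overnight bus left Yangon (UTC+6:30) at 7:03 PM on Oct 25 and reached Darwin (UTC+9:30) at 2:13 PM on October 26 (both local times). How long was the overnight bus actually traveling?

16 hours 10 minutes

Darwin is 3:00 ahead of Yangon.
Clock-face elapsed time (ignoring zones) is 19 hours 10 minutes.
Actual elapsed = 19 hours 10 minutes − 3:00 = 16 hours 10 minutes.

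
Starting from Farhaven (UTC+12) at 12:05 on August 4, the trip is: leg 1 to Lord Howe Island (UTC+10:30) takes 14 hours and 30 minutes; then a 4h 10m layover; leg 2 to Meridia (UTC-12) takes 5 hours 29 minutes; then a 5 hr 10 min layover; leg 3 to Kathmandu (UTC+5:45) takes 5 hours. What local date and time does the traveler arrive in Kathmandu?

Convert departure to UTC: 12:05 − 12:00 = 00:05 UTC on Aug 4.
Add 14 hours 30 minutes leg 1 → 14:35 UTC.
Add 4 hours 10 minutes layover in Lord Howe Island → 18:45 UTC.
Add 5 hours and 29 minutes leg 2 → 00:14 UTC (Aug 5).
Add 5 hours and 10 minutes layover in Meridia → 05:24 UTC.
Add 5 hours leg 3 → 10:24 UTC.
Kathmandu is UTC+5:45, so local arrival = 10:24 + 5:45 = 16:09 on Aug 5.

16:09 on August 5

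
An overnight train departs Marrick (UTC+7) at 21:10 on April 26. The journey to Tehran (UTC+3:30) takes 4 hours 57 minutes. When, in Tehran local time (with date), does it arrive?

22:37 on Apr 26

Convert departure to UTC: 21:10 − 7:00 = 14:10 UTC on Apr 26.
Add 4 hours 57 minutes travel time → 19:07 UTC.
Tehran is UTC+3:30, so local arrival = 19:07 + 3:30 = 22:37 on Apr 26.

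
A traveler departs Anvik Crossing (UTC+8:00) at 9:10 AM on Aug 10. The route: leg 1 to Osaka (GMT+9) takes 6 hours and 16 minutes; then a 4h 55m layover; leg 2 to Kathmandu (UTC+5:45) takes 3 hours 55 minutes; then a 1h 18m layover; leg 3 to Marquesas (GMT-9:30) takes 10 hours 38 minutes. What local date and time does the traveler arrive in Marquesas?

Convert departure to UTC: 9:10 AM − 8:00 = 1:10 AM UTC on Aug 10.
Add 6 hours and 16 minutes leg 1 → 7:26 AM UTC.
Add 4 hours 55 minutes layover in Osaka → 12:21 PM UTC.
Add 3 hours 55 minutes leg 2 → 4:16 PM UTC.
Add 1 hour and 18 minutes layover in Kathmandu → 5:34 PM UTC.
Add 10 hours and 38 minutes leg 3 → 4:12 AM UTC (Aug 11).
Marquesas is UTC−9:30, so local arrival = 4:12 AM − 9:30 = 6:42 PM on Aug 10.

6:42 PM on August 10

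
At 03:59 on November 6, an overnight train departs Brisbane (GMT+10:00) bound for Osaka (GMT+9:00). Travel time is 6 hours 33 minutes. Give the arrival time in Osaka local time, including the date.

09:32 on November 6

Osaka is 1:00 behind Brisbane.
After 6 hours 33 minutes it is 10:32 in Brisbane.
Shift by the zone difference: 10:32 − 1:00 = 09:32 on Nov 6 in Osaka.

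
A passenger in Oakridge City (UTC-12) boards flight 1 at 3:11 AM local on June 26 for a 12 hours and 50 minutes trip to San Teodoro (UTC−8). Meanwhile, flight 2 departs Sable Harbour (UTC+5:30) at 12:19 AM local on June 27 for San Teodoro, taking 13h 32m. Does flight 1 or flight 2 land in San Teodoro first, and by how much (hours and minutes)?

Flight 1 in UTC: 3:11 AM + 12:00 = 3:11 PM on Jun 26.
+12 hours 50 minutes → arrive 4:01 AM UTC on Jun 27.
Flight 2 in UTC: 12:19 AM − 5:30 = 6:49 PM on Jun 26.
+13 hours and 32 minutes → arrive 8:21 AM UTC on Jun 27.
Flight 1 lands earlier by 4 hours 20 minutes.

the first, by 4 hours 20 minutes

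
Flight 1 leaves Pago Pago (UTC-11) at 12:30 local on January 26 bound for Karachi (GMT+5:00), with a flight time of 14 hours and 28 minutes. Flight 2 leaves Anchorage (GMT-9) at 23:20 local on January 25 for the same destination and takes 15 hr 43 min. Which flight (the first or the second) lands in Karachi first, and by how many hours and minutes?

Flight 1 in UTC: 12:30 + 11:00 = 23:30 on Jan 26.
+14 hours and 28 minutes → arrive 13:58 UTC on Jan 27.
Flight 2 in UTC: 23:20 + 9:00 = 08:20 on Jan 26.
+15 hours and 43 minutes → arrive 00:03 UTC on Jan 27.
Flight 2 lands earlier by 13 hours 55 minutes.

the second, by 13 hours 55 minutes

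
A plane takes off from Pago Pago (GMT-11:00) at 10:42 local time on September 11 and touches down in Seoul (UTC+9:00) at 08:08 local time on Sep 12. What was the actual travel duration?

Seoul is 20:00 ahead of Pago Pago.
Clock-face elapsed time (ignoring zones) is 21 hours 26 minutes.
Actual elapsed = 21 hours 26 minutes − 20:00 = 1 hour 26 minutes.

1 hour 26 minutes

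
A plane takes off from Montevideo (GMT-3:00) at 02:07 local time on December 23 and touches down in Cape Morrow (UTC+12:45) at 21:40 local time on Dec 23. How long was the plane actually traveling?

3 hours 48 minutes

Departure in UTC: 02:07 + 3:00 = 05:07 on Dec 23.
Arrival in UTC: 21:40 − 12:45 = 08:55 on Dec 23.
Elapsed = 08:55 − 05:07 = 3 hours 48 minutes.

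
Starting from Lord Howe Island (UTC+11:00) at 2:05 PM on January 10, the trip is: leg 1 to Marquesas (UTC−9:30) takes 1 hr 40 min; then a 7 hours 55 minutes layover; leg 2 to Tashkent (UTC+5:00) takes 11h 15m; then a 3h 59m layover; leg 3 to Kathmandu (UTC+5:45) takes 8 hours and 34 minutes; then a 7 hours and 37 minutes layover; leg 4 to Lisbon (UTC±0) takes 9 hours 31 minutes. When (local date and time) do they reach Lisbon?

5:36 AM on January 12

Convert departure to UTC: 2:05 PM − 11:00 = 3:05 AM UTC on Jan 10.
Add 1 hour 40 minutes leg 1 → 4:45 AM UTC.
Add 7 hours and 55 minutes layover in Marquesas → 12:40 PM UTC.
Add 11 hours and 15 minutes leg 2 → 11:55 PM UTC.
Add 3 hours and 59 minutes layover in Tashkent → 3:54 AM UTC (Jan 11).
Add 8 hours and 34 minutes leg 3 → 12:28 PM UTC.
Add 7 hours and 37 minutes layover in Kathmandu → 8:05 PM UTC.
Add 9 hours and 31 minutes leg 4 → 5:36 AM UTC (Jan 12).
Lisbon is UTC+0, so local arrival is the same: 5:36 AM on Jan 12.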